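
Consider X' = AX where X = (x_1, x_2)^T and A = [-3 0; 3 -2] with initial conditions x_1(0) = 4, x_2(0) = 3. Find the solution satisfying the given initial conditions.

x_1(t) = 4e^(-3t), x_2(t) = 15e^(-2t) - 12e^(-3t)

Coefficient matrix A = [[-3, 0], [3, -2]].
Characteristic polynomial det(A - λI) = λ^2 + 5λ + 6 = 0.
Eigenvalues λ = -2, -3.
For λ=-2: (A-λI) row 1 is [-1, 0], so an eigenvector is (0, 1).
For λ=-3: (A-λI) row 2 is [3, 1], so an eigenvector is (-1, 3).
General solution: c_1e^(-2t)(0,1) + c_2e^(-3t)(-1,3).
Applying x_1(0)=4, x_2(0)=3 gives c_1=15, c_2=-4.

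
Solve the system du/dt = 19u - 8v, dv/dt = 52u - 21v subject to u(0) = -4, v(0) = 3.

u(t) = -26e^(-t)sin(4t) - 4e^(-t)cos(4t), v(t) = -67e^(-t)sin(4t) + 3e^(-t)cos(4t)

Coefficient matrix A = [[19, -8], [52, -21]].
Characteristic polynomial det(A - λI) = λ^2 + 2λ + 17 = 0.
Eigenvalues λ = -1 ± 4i (complex conjugate pair).
For λ=-1+4i: an eigenvector is (1,3) - i(-1,-2) = (1 + i, 3 + 2i).
A real fundamental pair from Re and Im of e^((-1+4i)t)v: X_1 = e^(-t)(cos(4t)·(1,3) + sin(4t)·(-1,-2)), X_2 = e^(-t)(sin(4t)·(1,3) - cos(4t)·(-1,-2)).
General solution: c_1X_1 + c_2X_2.
Applying u(0)=-4, v(0)=3 gives c_1=11, c_2=-15.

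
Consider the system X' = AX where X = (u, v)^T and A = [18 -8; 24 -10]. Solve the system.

u(t) = -K_1e^(2t) + 2K_2e^(6t), v(t) = -2K_1e^(2t) + 3K_2e^(6t)

Coefficient matrix A = [[18, -8], [24, -10]].
Characteristic polynomial det(A - λI) = λ^2 - 8λ + 12 = 0.
Eigenvalues λ = 2, 6.
For λ=2: (A-λI) row 1 is [16, -8], so an eigenvector is (-1, -2).
For λ=6: (A-λI) row 1 is [12, -8], so an eigenvector is (2, 3).
General solution: K_1e^(2t)(-1,-2) + K_2e^(6t)(2,3).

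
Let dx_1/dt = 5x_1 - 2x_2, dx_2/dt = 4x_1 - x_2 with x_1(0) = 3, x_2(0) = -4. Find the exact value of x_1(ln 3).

249

A = [[5,-2],[4,-1]]; eigenvalues λ = 1, 3.
Eigenvectors: (1,2) for λ=1, (-1,-1) for λ=3.
From the initial condition, c_1 = -7, c_2 = -10.
x_1(ln 3) = (-7)(3^1)(1) + (-10)(3^3)(-1) = 249.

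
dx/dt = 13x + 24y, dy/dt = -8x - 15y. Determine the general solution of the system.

Coefficient matrix A = [[13, 24], [-8, -15]].
Characteristic polynomial det(A - λI) = λ^2 + 2λ - 3 = 0.
Eigenvalues λ = 1, -3.
For λ=1: (A-λI) row 1 is [12, 24], so an eigenvector is (2, -1).
For λ=-3: (A-λI) row 1 is [16, 24], so an eigenvector is (-3, 2).
General solution: K_1e^(t)(2,-1) + K_2e^(-3t)(-3,2).

x(t) = 2K_1e^(t) - 3K_2e^(-3t), y(t) = -K_1e^(t) + 2K_2e^(-3t)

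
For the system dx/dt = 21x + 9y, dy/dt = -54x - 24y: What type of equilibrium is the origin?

saddle

A = [[21,9],[-54,-24]]; det(A-λI) = λ^2 + 3λ - 18.
λ = 3, -6: opposite signs.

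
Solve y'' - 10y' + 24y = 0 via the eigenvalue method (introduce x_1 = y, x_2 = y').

Let x_1 = y, x_2 = y'. Then x_1' = x_2 and x_2' = -24x_1 + 10x_2.
A = [[0,1],[-24,10]]; det(A-λI) = λ^2 - 10λ + 24.
Eigenvalues λ = 6, 4 with eigenvectors (1,6), (1,4).

y(t) = K_1e^(6t) + K_2e^(4t)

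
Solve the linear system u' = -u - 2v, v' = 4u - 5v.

u(t) = C_1e^(-3t)sin(2t) - C_2e^(-3t)cos(2t), v(t) = C_1e^(-3t)sin(2t) - C_1e^(-3t)cos(2t) - C_2e^(-3t)sin(2t) - C_2e^(-3t)cos(2t)

Coefficient matrix A = [[-1, -2], [4, -5]].
Characteristic polynomial det(A - λI) = λ^2 + 6λ + 13 = 0.
Eigenvalues λ = -3 ± 2i (complex conjugate pair).
For λ=-3+2i: an eigenvector is (0,-1) - i(1,1) = (0 - i, -1 - i).
A real fundamental pair from Re and Im of e^((-3+2i)t)v: X_1 = e^(-3t)(cos(2t)·(0,-1) + sin(2t)·(1,1)), X_2 = e^(-3t)(sin(2t)·(0,-1) - cos(2t)·(1,1)).
General solution: C_1X_1 + C_2X_2.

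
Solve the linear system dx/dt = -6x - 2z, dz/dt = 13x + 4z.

Coefficient matrix A = [[-6, -2], [13, 4]].
Characteristic polynomial det(A - λI) = λ^2 + 2λ + 2 = 0.
Eigenvalues λ = -1 ± i (complex conjugate pair).
For λ=-1+i: an eigenvector is (-1,2) - i(1,-3) = (-1 - i, 2 + 3i).
A real fundamental pair from Re and Im of e^((-1+i)t)v: X_1 = e^(-t)(cos(t)·(-1,2) + sin(t)·(1,-3)), X_2 = e^(-t)(sin(t)·(-1,2) - cos(t)·(1,-3)).
General solution: c_1X_1 + c_2X_2.

x(t) = c_1e^(-t)sin(t) - c_1e^(-t)cos(t) - c_2e^(-t)sin(t) - c_2e^(-t)cos(t), z(t) = -3c_1e^(-t)sin(t) + 2c_1e^(-t)cos(t) + 2c_2e^(-t)sin(t) + 3c_2e^(-t)cos(t)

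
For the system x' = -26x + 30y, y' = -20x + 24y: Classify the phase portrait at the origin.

saddle

A = [[-26,30],[-20,24]]; det(A-λI) = λ^2 + 2λ - 24.
λ = -6, 4: opposite signs.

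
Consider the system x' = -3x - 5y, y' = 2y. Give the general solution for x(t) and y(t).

Coefficient matrix A = [[-3, -5], [0, 2]].
Characteristic polynomial det(A - λI) = λ^2 + λ - 6 = 0.
Eigenvalues λ = 2, -3.
For λ=2: (A-λI) row 1 is [-5, -5], so an eigenvector is (-1, 1).
For λ=-3: (A-λI) row 1 is [0, -5], so an eigenvector is (-1, 0).
General solution: c_1e^(2t)(-1,1) + c_2e^(-3t)(-1,0).

x(t) = -c_1e^(2t) - c_2e^(-3t), y(t) = c_1e^(2t)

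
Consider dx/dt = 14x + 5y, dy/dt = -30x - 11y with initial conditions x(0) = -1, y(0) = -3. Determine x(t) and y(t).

Coefficient matrix A = [[14, 5], [-30, -11]].
Characteristic polynomial det(A - λI) = λ^2 - 3λ - 4 = 0.
Eigenvalues λ = -1, 4.
For λ=-1: (A-λI) row 1 is [15, 5], so an eigenvector is (-1, 3).
For λ=4: (A-λI) row 1 is [10, 5], so an eigenvector is (1, -2).
General solution: K_1e^(-t)(-1,3) + K_2e^(4t)(1,-2).
Applying x(0)=-1, y(0)=-3 gives K_1=-5, K_2=-6.

x(t) = -6e^(4t) + 5e^(-t), y(t) = 12e^(4t) - 15e^(-t)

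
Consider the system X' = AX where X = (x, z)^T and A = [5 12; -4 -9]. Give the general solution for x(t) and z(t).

x(t) = -2c_1e^(-t) - 3c_2e^(-3t), z(t) = c_1e^(-t) + 2c_2e^(-3t)

Coefficient matrix A = [[5, 12], [-4, -9]].
Characteristic polynomial det(A - λI) = λ^2 + 4λ + 3 = 0.
Eigenvalues λ = -1, -3.
For λ=-1: (A-λI) row 1 is [6, 12], so an eigenvector is (-2, 1).
For λ=-3: (A-λI) row 1 is [8, 12], so an eigenvector is (-3, 2).
General solution: c_1e^(-t)(-2,1) + c_2e^(-3t)(-3,2).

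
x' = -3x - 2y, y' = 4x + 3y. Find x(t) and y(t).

x(t) = C_1e^(t) + C_2e^(-t), y(t) = -2C_1e^(t) - C_2e^(-t)

Coefficient matrix A = [[-3, -2], [4, 3]].
Characteristic polynomial det(A - λI) = λ^2 - 1 = 0.
Eigenvalues λ = 1, -1.
For λ=1: (A-λI) row 1 is [-4, -2], so an eigenvector is (1, -2).
For λ=-1: (A-λI) row 1 is [-2, -2], so an eigenvector is (1, -1).
General solution: C_1e^(t)(1,-2) + C_2e^(-t)(1,-1).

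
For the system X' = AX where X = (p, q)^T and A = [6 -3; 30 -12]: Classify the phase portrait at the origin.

A = [[6,-3],[30,-12]]; det(A-λI) = λ^2 + 6λ + 18.
λ = -3 ± 3i: negative real part.

stable spiral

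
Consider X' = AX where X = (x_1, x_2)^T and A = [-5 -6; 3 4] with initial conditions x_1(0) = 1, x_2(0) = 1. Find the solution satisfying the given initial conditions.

Coefficient matrix A = [[-5, -6], [3, 4]].
Characteristic polynomial det(A - λI) = λ^2 + λ - 2 = 0.
Eigenvalues λ = 1, -2.
For λ=1: (A-λI) row 1 is [-6, -6], so an eigenvector is (1, -1).
For λ=-2: (A-λI) row 1 is [-3, -6], so an eigenvector is (2, -1).
General solution: C_1e^(t)(1,-1) + C_2e^(-2t)(2,-1).
Applying x_1(0)=1, x_2(0)=1 gives C_1=-3, C_2=2.

x_1(t) = -3e^(t) + 4e^(-2t), x_2(t) = 3e^(t) - 2e^(-2t)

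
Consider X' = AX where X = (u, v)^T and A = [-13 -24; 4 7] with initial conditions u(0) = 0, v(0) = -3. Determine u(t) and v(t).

Coefficient matrix A = [[-13, -24], [4, 7]].
Characteristic polynomial det(A - λI) = λ^2 + 6λ + 5 = 0.
Eigenvalues λ = -1, -5.
For λ=-1: (A-λI) row 1 is [-12, -24], so an eigenvector is (2, -1).
For λ=-5: (A-λI) row 1 is [-8, -24], so an eigenvector is (3, -1).
General solution: K_1e^(-t)(2,-1) + K_2e^(-5t)(3,-1).
Applying u(0)=0, v(0)=-3 gives K_1=9, K_2=-6.

u(t) = 18e^(-t) - 18e^(-5t), v(t) = -9e^(-t) + 6e^(-5t)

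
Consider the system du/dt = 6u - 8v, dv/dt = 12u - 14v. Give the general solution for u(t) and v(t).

Coefficient matrix A = [[6, -8], [12, -14]].
Characteristic polynomial det(A - λI) = λ^2 + 8λ + 12 = 0.
Eigenvalues λ = -6, -2.
For λ=-6: (A-λI) row 1 is [12, -8], so an eigenvector is (2, 3).
For λ=-2: (A-λI) row 1 is [8, -8], so an eigenvector is (1, 1).
General solution: C_1e^(-6t)(2,3) + C_2e^(-2t)(1,1).

u(t) = 2C_1e^(-6t) + C_2e^(-2t), v(t) = 3C_1e^(-6t) + C_2e^(-2t)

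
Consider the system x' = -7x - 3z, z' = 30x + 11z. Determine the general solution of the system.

x(t) = -C_1e^(2t)cos(3t) - C_2e^(2t)sin(3t), z(t) = -C_1e^(2t)sin(3t) + 3C_1e^(2t)cos(3t) + 3C_2e^(2t)sin(3t) + C_2e^(2t)cos(3t)

Coefficient matrix A = [[-7, -3], [30, 11]].
Characteristic polynomial det(A - λI) = λ^2 - 4λ + 13 = 0.
Eigenvalues λ = 2 ± 3i (complex conjugate pair).
For λ=2+3i: an eigenvector is (-1,3) - i(0,-1) = (-1, 3 + i).
A real fundamental pair from Re and Im of e^((2+3i)t)v: X_1 = e^(2t)(cos(3t)·(-1,3) + sin(3t)·(0,-1)), X_2 = e^(2t)(sin(3t)·(-1,3) - cos(3t)·(0,-1)).
General solution: C_1X_1 + C_2X_2.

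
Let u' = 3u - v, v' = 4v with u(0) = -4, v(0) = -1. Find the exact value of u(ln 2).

A = [[3,-1],[0,4]]; eigenvalues λ = 3, 4.
Eigenvectors: (1,0) for λ=3, (1,-1) for λ=4.
From the initial condition, c_1 = -5, c_2 = 1.
u(ln 2) = (-5)(2^3)(1) + (1)(2^4)(1) = -24.

-24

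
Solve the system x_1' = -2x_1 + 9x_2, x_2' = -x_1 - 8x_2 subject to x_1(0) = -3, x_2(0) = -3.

Coefficient matrix A = [[-2, 9], [-1, -8]].
Characteristic polynomial det(A - λI) = λ^2 + 10λ + 25 = 0.
Single eigenvalue λ = -5 with algebraic multiplicity 2.
Eigenvector v = (-3,1); generalized eigenvector w with (A-λI)w=v is (-1,0).
General solution: e^(-5t)[c_1·v + c_2·(t·v + w)].
Applying x_1(0)=-3, x_2(0)=-3 gives c_1=-3, c_2=12.

x_1(t) = -36te^(-5t) - 3e^(-5t), x_2(t) = 12te^(-5t) - 3e^(-5t)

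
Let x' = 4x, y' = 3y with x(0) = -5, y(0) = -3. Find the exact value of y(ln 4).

-192

A = [[4,0],[0,3]]; eigenvalues λ = 3, 4.
Eigenvectors: (0,-1) for λ=3, (1,0) for λ=4.
From the initial condition, c_1 = 3, c_2 = -5.
y(ln 4) = (3)(4^3)(-1) + (-5)(4^4)(0) = -192.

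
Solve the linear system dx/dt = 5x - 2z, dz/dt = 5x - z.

Coefficient matrix A = [[5, -2], [5, -1]].
Characteristic polynomial det(A - λI) = λ^2 - 4λ + 5 = 0.
Eigenvalues λ = 2 ± i (complex conjugate pair).
For λ=2+i: an eigenvector is (1,2) - i(-1,-1) = (1 + i, 2 + i).
A real fundamental pair from Re and Im of e^((2+i)t)v: X_1 = e^(2t)(cos(t)·(1,2) + sin(t)·(-1,-1)), X_2 = e^(2t)(sin(t)·(1,2) - cos(t)·(-1,-1)).
General solution: C_1X_1 + C_2X_2.

x(t) = -C_1e^(2t)sin(t) + C_1e^(2t)cos(t) + C_2e^(2t)sin(t) + C_2e^(2t)cos(t), z(t) = -C_1e^(2t)sin(t) + 2C_1e^(2t)cos(t) + 2C_2e^(2t)sin(t) + C_2e^(2t)cos(t)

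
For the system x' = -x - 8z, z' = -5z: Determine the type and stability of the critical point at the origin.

stable node

A = [[-1,-8],[0,-5]]; det(A-λI) = λ^2 + 6λ + 5.
λ = -1, -5: both negative.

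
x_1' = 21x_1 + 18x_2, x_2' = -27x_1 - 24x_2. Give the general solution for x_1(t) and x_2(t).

x_1(t) = c_1e^(3t) - 2c_2e^(-6t), x_2(t) = -c_1e^(3t) + 3c_2e^(-6t)

Coefficient matrix A = [[21, 18], [-27, -24]].
Characteristic polynomial det(A - λI) = λ^2 + 3λ - 18 = 0.
Eigenvalues λ = 3, -6.
For λ=3: (A-λI) row 1 is [18, 18], so an eigenvector is (1, -1).
For λ=-6: (A-λI) row 1 is [27, 18], so an eigenvector is (-2, 3).
General solution: c_1e^(3t)(1,-1) + c_2e^(-6t)(-2,3).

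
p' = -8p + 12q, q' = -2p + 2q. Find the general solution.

p(t) = -3C_1e^(-4t) + 2C_2e^(-2t), q(t) = -C_1e^(-4t) + C_2e^(-2t)

Coefficient matrix A = [[-8, 12], [-2, 2]].
Characteristic polynomial det(A - λI) = λ^2 + 6λ + 8 = 0.
Eigenvalues λ = -4, -2.
For λ=-4: (A-λI) row 1 is [-4, 12], so an eigenvector is (-3, -1).
For λ=-2: (A-λI) row 1 is [-6, 12], so an eigenvector is (2, 1).
General solution: C_1e^(-4t)(-3,-1) + C_2e^(-2t)(2,1).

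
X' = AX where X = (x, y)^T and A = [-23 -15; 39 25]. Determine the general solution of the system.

x(t) = -C_1e^(t)sin(3t) + 2C_1e^(t)cos(3t) + 2C_2e^(t)sin(3t) + C_2e^(t)cos(3t), y(t) = 2C_1e^(t)sin(3t) - 3C_1e^(t)cos(3t) - 3C_2e^(t)sin(3t) - 2C_2e^(t)cos(3t)

Coefficient matrix A = [[-23, -15], [39, 25]].
Characteristic polynomial det(A - λI) = λ^2 - 2λ + 10 = 0.
Eigenvalues λ = 1 ± 3i (complex conjugate pair).
For λ=1+3i: an eigenvector is (2,-3) - i(-1,2) = (2 + i, -3 - 2i).
A real fundamental pair from Re and Im of e^((1+3i)t)v: X_1 = e^(t)(cos(3t)·(2,-3) + sin(3t)·(-1,2)), X_2 = e^(t)(sin(3t)·(2,-3) - cos(3t)·(-1,2)).
General solution: C_1X_1 + C_2X_2.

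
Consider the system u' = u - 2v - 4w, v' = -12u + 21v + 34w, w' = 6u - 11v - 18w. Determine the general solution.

u(t) = -c_2e^(-t) + c_3e^(t), v(t) = 2c_1e^(4t) + c_2e^(-t) + 4c_3e^(t), w(t) = -c_1e^(4t) - c_2e^(-t) - 2c_3e^(t)

Coefficient matrix A = [[1, -2, -4], [-12, 21, 34], [6, -11, -18]].
det(A - λI) = 0 gives eigenvalues λ = 4, -1, 1.
For λ=4: eigenvector (0,2,-1).
For λ=-1: eigenvector (-1,1,-1).
For λ=1: eigenvector (1,4,-2).
General solution: c_1e^(4t)(0,2,-1) + c_2e^(-t)(-1,1,-1) + c_3e^(t)(1,4,-2).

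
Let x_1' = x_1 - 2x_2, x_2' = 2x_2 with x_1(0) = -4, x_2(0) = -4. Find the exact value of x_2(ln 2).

A = [[1,-2],[0,2]]; eigenvalues λ = 2, 1.
Eigenvectors: (-2,1) for λ=2, (1,0) for λ=1.
From the initial condition, c_1 = -4, c_2 = -12.
x_2(ln 2) = (-4)(2^2)(1) + (-12)(2^1)(0) = -16.

-16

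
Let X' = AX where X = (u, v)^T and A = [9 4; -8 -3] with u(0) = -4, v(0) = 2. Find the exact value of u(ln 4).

A = [[9,4],[-8,-3]]; eigenvalues λ = 5, 1.
Eigenvectors: (-1,1) for λ=5, (-1,2) for λ=1.
From the initial condition, c_1 = 6, c_2 = -2.
u(ln 4) = (6)(4^5)(-1) + (-2)(4^1)(-1) = -6136.

-6136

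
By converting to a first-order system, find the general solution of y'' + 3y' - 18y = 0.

y(t) = c_1e^(3t) + c_2e^(-6t)

Let x_1 = y, x_2 = y'. Then x_1' = x_2 and x_2' = 18x_1 - 3x_2.
A = [[0,1],[18,-3]]; det(A-λI) = λ^2 + 3λ - 18.
Eigenvalues λ = 3, -6 with eigenvectors (1,3), (1,-6).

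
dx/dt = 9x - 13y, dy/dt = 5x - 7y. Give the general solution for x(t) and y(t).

Coefficient matrix A = [[9, -13], [5, -7]].
Characteristic polynomial det(A - λI) = λ^2 - 2λ + 2 = 0.
Eigenvalues λ = 1 ± i (complex conjugate pair).
For λ=1+i: an eigenvector is (-3,-2) - i(2,1) = (-3 - 2i, -2 - i).
A real fundamental pair from Re and Im of e^((1+i)t)v: X_1 = e^(t)(cos(t)·(-3,-2) + sin(t)·(2,1)), X_2 = e^(t)(sin(t)·(-3,-2) - cos(t)·(2,1)).
General solution: c_1X_1 + c_2X_2.

x(t) = 2c_1e^(t)sin(t) - 3c_1e^(t)cos(t) - 3c_2e^(t)sin(t) - 2c_2e^(t)cos(t), y(t) = c_1e^(t)sin(t) - 2c_1e^(t)cos(t) - 2c_2e^(t)sin(t) - c_2e^(t)cos(t)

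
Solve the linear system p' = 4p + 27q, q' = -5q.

Coefficient matrix A = [[4, 27], [0, -5]].
Characteristic polynomial det(A - λI) = λ^2 + λ - 20 = 0.
Eigenvalues λ = 4, -5.
For λ=4: (A-λI) row 1 is [0, 27], so an eigenvector is (-1, 0).
For λ=-5: (A-λI) row 1 is [9, 27], so an eigenvector is (3, -1).
General solution: C_1e^(4t)(-1,0) + C_2e^(-5t)(3,-1).

p(t) = -C_1e^(4t) + 3C_2e^(-5t), q(t) = -C_2e^(-5t)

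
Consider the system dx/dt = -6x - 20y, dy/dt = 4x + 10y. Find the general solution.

Coefficient matrix A = [[-6, -20], [4, 10]].
Characteristic polynomial det(A - λI) = λ^2 - 4λ + 20 = 0.
Eigenvalues λ = 2 ± 4i (complex conjugate pair).
For λ=2+4i: an eigenvector is (-1,0) - i(2,-1) = (-1 - 2i, 0 + i).
A real fundamental pair from Re and Im of e^((2+4i)t)v: X_1 = e^(2t)(cos(4t)·(-1,0) + sin(4t)·(2,-1)), X_2 = e^(2t)(sin(4t)·(-1,0) - cos(4t)·(2,-1)).
General solution: C_1X_1 + C_2X_2.

x(t) = 2C_1e^(2t)sin(4t) - C_1e^(2t)cos(4t) - C_2e^(2t)sin(4t) - 2C_2e^(2t)cos(4t), y(t) = -C_1e^(2t)sin(4t) + C_2e^(2t)cos(4t)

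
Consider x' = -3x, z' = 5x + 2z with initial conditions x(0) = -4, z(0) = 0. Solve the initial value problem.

Coefficient matrix A = [[-3, 0], [5, 2]].
Characteristic polynomial det(A - λI) = λ^2 + λ - 6 = 0.
Eigenvalues λ = 2, -3.
For λ=2: (A-λI) row 1 is [-5, 0], so an eigenvector is (0, -1).
For λ=-3: (A-λI) row 2 is [5, 5], so an eigenvector is (1, -1).
General solution: K_1e^(2t)(0,-1) + K_2e^(-3t)(1,-1).
Applying x(0)=-4, z(0)=0 gives K_1=4, K_2=-4.

x(t) = -4e^(-3t), z(t) = -4e^(2t) + 4e^(-3t)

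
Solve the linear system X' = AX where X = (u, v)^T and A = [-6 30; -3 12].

Coefficient matrix A = [[-6, 30], [-3, 12]].
Characteristic polynomial det(A - λI) = λ^2 - 6λ + 18 = 0.
Eigenvalues λ = 3 ± 3i (complex conjugate pair).
For λ=3+3i: an eigenvector is (-1,0) - i(3,1) = (-1 - 3i, 0 - i).
A real fundamental pair from Re and Im of e^((3+3i)t)v: X_1 = e^(3t)(cos(3t)·(-1,0) + sin(3t)·(3,1)), X_2 = e^(3t)(sin(3t)·(-1,0) - cos(3t)·(3,1)).
General solution: c_1X_1 + c_2X_2.

u(t) = 3c_1e^(3t)sin(3t) - c_1e^(3t)cos(3t) - c_2e^(3t)sin(3t) - 3c_2e^(3t)cos(3t), v(t) = c_1e^(3t)sin(3t) - c_2e^(3t)cos(3t)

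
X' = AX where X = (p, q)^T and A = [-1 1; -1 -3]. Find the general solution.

p(t) = -K_1e^(-2t) - K_2te^(-2t) + K_2e^(-2t), q(t) = K_1e^(-2t) + K_2te^(-2t) - 2K_2e^(-2t)

Coefficient matrix A = [[-1, 1], [-1, -3]].
Characteristic polynomial det(A - λI) = λ^2 + 4λ + 4 = 0.
Single eigenvalue λ = -2 with algebraic multiplicity 2.
Eigenvector v = (-1,1); generalized eigenvector w with (A-λI)w=v is (1,-2).
General solution: e^(-2t)[K_1·v + K_2·(t·v + w)].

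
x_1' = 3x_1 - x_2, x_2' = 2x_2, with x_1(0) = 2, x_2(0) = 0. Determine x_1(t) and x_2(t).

x_1(t) = 2e^(3t), x_2(t) = 0

Coefficient matrix A = [[3, -1], [0, 2]].
Characteristic polynomial det(A - λI) = λ^2 - 5λ + 6 = 0.
Eigenvalues λ = 2, 3.
For λ=2: (A-λI) row 1 is [1, -1], so an eigenvector is (-1, -1).
For λ=3: (A-λI) row 1 is [0, -1], so an eigenvector is (1, 0).
General solution: K_1e^(2t)(-1,-1) + K_2e^(3t)(1,0).
Applying x_1(0)=2, x_2(0)=0 gives K_1=0, K_2=2.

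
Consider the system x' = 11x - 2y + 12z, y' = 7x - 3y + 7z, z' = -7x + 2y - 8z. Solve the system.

x(t) = 2c_1e^(4t) + c_2e^(-3t) - c_3e^(-t), y(t) = c_1e^(4t) + c_2e^(-3t), z(t) = -c_1e^(4t) - c_2e^(-3t) + c_3e^(-t)

Coefficient matrix A = [[11, -2, 12], [7, -3, 7], [-7, 2, -8]].
det(A - λI) = 0 gives eigenvalues λ = 4, -3, -1.
For λ=4: eigenvector (2,1,-1).
For λ=-3: eigenvector (1,1,-1).
For λ=-1: eigenvector (-1,0,1).
General solution: c_1e^(4t)(2,1,-1) + c_2e^(-3t)(1,1,-1) + c_3e^(-t)(-1,0,1).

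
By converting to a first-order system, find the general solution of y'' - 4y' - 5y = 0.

y(t) = K_1e^(-t) + K_2e^(5t)

Let x_1 = y, x_2 = y'. Then x_1' = x_2 and x_2' = 5x_1 + 4x_2.
A = [[0,1],[5,4]]; det(A-λI) = λ^2 - 4λ - 5.
Eigenvalues λ = -1, 5 with eigenvectors (1,-1), (1,5).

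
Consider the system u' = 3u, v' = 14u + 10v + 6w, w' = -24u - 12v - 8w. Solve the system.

Coefficient matrix A = [[3, 0, 0], [14, 10, 6], [-24, -12, -8]].
det(A - λI) = 0 gives eigenvalues λ = 3, 4, -2.
For λ=3: eigenvector (1,-2,0).
For λ=4: eigenvector (0,-1,1).
For λ=-2: eigenvector (0,-1,2).
General solution: K_1e^(3t)(1,-2,0) + K_2e^(4t)(0,-1,1) + K_3e^(-2t)(0,-1,2).

u(t) = K_1e^(3t), v(t) = -2K_1e^(3t) - K_2e^(4t) - K_3e^(-2t), w(t) = K_2e^(4t) + 2K_3e^(-2t)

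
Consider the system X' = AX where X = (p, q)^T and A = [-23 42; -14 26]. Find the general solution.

Coefficient matrix A = [[-23, 42], [-14, 26]].
Characteristic polynomial det(A - λI) = λ^2 - 3λ - 10 = 0.
Eigenvalues λ = 5, -2.
For λ=5: (A-λI) row 1 is [-28, 42], so an eigenvector is (3, 2).
For λ=-2: (A-λI) row 1 is [-21, 42], so an eigenvector is (2, 1).
General solution: K_1e^(5t)(3,2) + K_2e^(-2t)(2,1).

p(t) = 3K_1e^(5t) + 2K_2e^(-2t), q(t) = 2K_1e^(5t) + K_2e^(-2t)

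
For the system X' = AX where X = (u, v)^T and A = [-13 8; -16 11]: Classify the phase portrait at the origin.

saddle

A = [[-13,8],[-16,11]]; det(A-λI) = λ^2 + 2λ - 15.
λ = 3, -5: opposite signs.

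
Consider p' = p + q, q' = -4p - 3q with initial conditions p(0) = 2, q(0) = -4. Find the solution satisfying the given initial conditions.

Coefficient matrix A = [[1, 1], [-4, -3]].
Characteristic polynomial det(A - λI) = λ^2 + 2λ + 1 = 0.
Single eigenvalue λ = -1 with algebraic multiplicity 2.
Eigenvector v = (1,-2); generalized eigenvector w with (A-λI)w=v is (-1,3).
General solution: e^(-t)[K_1·v + K_2·(t·v + w)].
Applying p(0)=2, q(0)=-4 gives K_1=2, K_2=0.

p(t) = 2e^(-t), q(t) = -4e^(-t)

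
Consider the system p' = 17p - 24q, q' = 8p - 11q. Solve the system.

p(t) = 3c_1e^(t) + 2c_2e^(5t), q(t) = 2c_1e^(t) + c_2e^(5t)

Coefficient matrix A = [[17, -24], [8, -11]].
Characteristic polynomial det(A - λI) = λ^2 - 6λ + 5 = 0.
Eigenvalues λ = 1, 5.
For λ=1: (A-λI) row 1 is [16, -24], so an eigenvector is (3, 2).
For λ=5: (A-λI) row 1 is [12, -24], so an eigenvector is (2, 1).
General solution: c_1e^(t)(3,2) + c_2e^(5t)(2,1).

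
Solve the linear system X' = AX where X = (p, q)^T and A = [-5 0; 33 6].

p(t) = C_2e^(-5t), q(t) = C_1e^(6t) - 3C_2e^(-5t)

Coefficient matrix A = [[-5, 0], [33, 6]].
Characteristic polynomial det(A - λI) = λ^2 - λ - 30 = 0.
Eigenvalues λ = 6, -5.
For λ=6: (A-λI) row 1 is [-11, 0], so an eigenvector is (0, 1).
For λ=-5: (A-λI) row 2 is [33, 11], so an eigenvector is (1, -3).
General solution: C_1e^(6t)(0,1) + C_2e^(-5t)(1,-3).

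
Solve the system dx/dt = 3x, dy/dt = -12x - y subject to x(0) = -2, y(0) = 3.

x(t) = -2e^(3t), y(t) = 6e^(3t) - 3e^(-t)

Coefficient matrix A = [[3, 0], [-12, -1]].
Characteristic polynomial det(A - λI) = λ^2 - 2λ - 3 = 0.
Eigenvalues λ = 3, -1.
For λ=3: (A-λI) row 2 is [-12, -4], so an eigenvector is (-1, 3).
For λ=-1: (A-λI) row 1 is [4, 0], so an eigenvector is (0, -1).
General solution: c_1e^(3t)(-1,3) + c_2e^(-t)(0,-1).
Applying x(0)=-2, y(0)=3 gives c_1=2, c_2=3.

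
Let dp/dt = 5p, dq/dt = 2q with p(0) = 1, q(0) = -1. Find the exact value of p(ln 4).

A = [[5,0],[0,2]]; eigenvalues λ = 2, 5.
Eigenvectors: (0,1) for λ=2, (-1,0) for λ=5.
From the initial condition, c_1 = -1, c_2 = -1.
p(ln 4) = (-1)(4^2)(0) + (-1)(4^5)(-1) = 1024.

1024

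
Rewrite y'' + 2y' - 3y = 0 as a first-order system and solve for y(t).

y(t) = K_1e^(t) + K_2e^(-3t)

Let x_1 = y, x_2 = y'. Then x_1' = x_2 and x_2' = 3x_1 - 2x_2.
A = [[0,1],[3,-2]]; det(A-λI) = λ^2 + 2λ - 3.
Eigenvalues λ = 1, -3 with eigenvectors (1,1), (1,-3).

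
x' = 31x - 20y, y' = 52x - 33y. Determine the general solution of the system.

x(t) = 2K_1e^(-t)sin(4t) - K_1e^(-t)cos(4t) - K_2e^(-t)sin(4t) - 2K_2e^(-t)cos(4t), y(t) = 3K_1e^(-t)sin(4t) - 2K_1e^(-t)cos(4t) - 2K_2e^(-t)sin(4t) - 3K_2e^(-t)cos(4t)

Coefficient matrix A = [[31, -20], [52, -33]].
Characteristic polynomial det(A - λI) = λ^2 + 2λ + 17 = 0.
Eigenvalues λ = -1 ± 4i (complex conjugate pair).
For λ=-1+4i: an eigenvector is (-1,-2) - i(2,3) = (-1 - 2i, -2 - 3i).
A real fundamental pair from Re and Im of e^((-1+4i)t)v: X_1 = e^(-t)(cos(4t)·(-1,-2) + sin(4t)·(2,3)), X_2 = e^(-t)(sin(4t)·(-1,-2) - cos(4t)·(2,3)).
General solution: K_1X_1 + K_2X_2.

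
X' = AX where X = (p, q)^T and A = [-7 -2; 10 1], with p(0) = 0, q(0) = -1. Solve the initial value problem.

Coefficient matrix A = [[-7, -2], [10, 1]].
Characteristic polynomial det(A - λI) = λ^2 + 6λ + 13 = 0.
Eigenvalues λ = -3 ± 2i (complex conjugate pair).
For λ=-3+2i: an eigenvector is (1,-2) - i(0,1) = (1, -2 - i).
A real fundamental pair from Re and Im of e^((-3+2i)t)v: X_1 = e^(-3t)(cos(2t)·(1,-2) + sin(2t)·(0,1)), X_2 = e^(-3t)(sin(2t)·(1,-2) - cos(2t)·(0,1)).
General solution: c_1X_1 + c_2X_2.
Applying p(0)=0, q(0)=-1 gives c_1=0, c_2=1.

p(t) = e^(-3t)sin(2t), q(t) = -2e^(-3t)sin(2t) - e^(-3t)cos(2t)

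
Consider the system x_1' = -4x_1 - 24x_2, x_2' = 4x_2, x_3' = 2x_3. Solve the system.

x_1(t) = -3C_2e^(4t) + C_3e^(-4t), x_2(t) = C_2e^(4t), x_3(t) = C_1e^(2t)

Coefficient matrix A = [[-4, -24, 0], [0, 4, 0], [0, 0, 2]].
det(A - λI) = 0 gives eigenvalues λ = 2, 4, -4.
For λ=2: eigenvector (0,0,1).
For λ=4: eigenvector (-3,1,0).
For λ=-4: eigenvector (1,0,0).
General solution: C_1e^(2t)(0,0,1) + C_2e^(4t)(-3,1,0) + C_3e^(-4t)(1,0,0).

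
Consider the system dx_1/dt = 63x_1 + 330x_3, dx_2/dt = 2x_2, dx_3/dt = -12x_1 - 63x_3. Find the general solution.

Coefficient matrix A = [[63, 0, 330], [0, 2, 0], [-12, 0, -63]].
det(A - λI) = 0 gives eigenvalues λ = 3, 2, -3.
For λ=3: eigenvector (11,0,-2).
For λ=2: eigenvector (0,1,0).
For λ=-3: eigenvector (-5,0,1).
General solution: C_1e^(3t)(11,0,-2) + C_2e^(2t)(0,1,0) + C_3e^(-3t)(-5,0,1).

x_1(t) = 11C_1e^(3t) - 5C_3e^(-3t), x_2(t) = C_2e^(2t), x_3(t) = -2C_1e^(3t) + C_3e^(-3t)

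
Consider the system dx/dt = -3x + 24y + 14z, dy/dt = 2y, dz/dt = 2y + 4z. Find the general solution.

Coefficient matrix A = [[-3, 24, 14], [0, 2, 0], [0, 2, 4]].
det(A - λI) = 0 gives eigenvalues λ = -3, 2, 4.
For λ=-3: eigenvector (1,0,0).
For λ=2: eigenvector (2,1,-1).
For λ=4: eigenvector (2,0,1).
General solution: C_1e^(-3t)(1,0,0) + C_2e^(2t)(2,1,-1) + C_3e^(4t)(2,0,1).

x(t) = C_1e^(-3t) + 2C_2e^(2t) + 2C_3e^(4t), y(t) = C_2e^(2t), z(t) = -C_2e^(2t) + C_3e^(4t)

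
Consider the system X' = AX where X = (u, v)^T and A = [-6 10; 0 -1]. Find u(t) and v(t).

Coefficient matrix A = [[-6, 10], [0, -1]].
Characteristic polynomial det(A - λI) = λ^2 + 7λ + 6 = 0.
Eigenvalues λ = -1, -6.
For λ=-1: (A-λI) row 1 is [-5, 10], so an eigenvector is (2, 1).
For λ=-6: (A-λI) row 1 is [0, 10], so an eigenvector is (-1, 0).
General solution: c_1e^(-t)(2,1) + c_2e^(-6t)(-1,0).

u(t) = 2c_1e^(-t) - c_2e^(-6t), v(t) = c_1e^(-t)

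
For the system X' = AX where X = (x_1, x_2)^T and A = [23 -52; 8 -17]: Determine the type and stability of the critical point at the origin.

A = [[23,-52],[8,-17]]; det(A-λI) = λ^2 - 6λ + 25.
λ = 3 ± 4i: positive real part.

unstable spiral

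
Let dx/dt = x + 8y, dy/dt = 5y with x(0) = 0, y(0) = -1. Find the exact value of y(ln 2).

A = [[1,8],[0,5]]; eigenvalues λ = 5, 1.
Eigenvectors: (-2,-1) for λ=5, (1,0) for λ=1.
From the initial condition, c_1 = 1, c_2 = 2.
y(ln 2) = (1)(2^5)(-1) + (2)(2^1)(0) = -32.

-32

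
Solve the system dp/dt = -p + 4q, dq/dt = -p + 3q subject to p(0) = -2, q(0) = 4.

Coefficient matrix A = [[-1, 4], [-1, 3]].
Characteristic polynomial det(A - λI) = λ^2 - 2λ + 1 = 0.
Single eigenvalue λ = 1 with algebraic multiplicity 2.
Eigenvector v = (-2,-1); generalized eigenvector w with (A-λI)w=v is (-1,-1).
General solution: e^(t)[c_1·v + c_2·(t·v + w)].
Applying p(0)=-2, q(0)=4 gives c_1=6, c_2=-10.

p(t) = 20te^(t) - 2e^(t), q(t) = 10te^(t) + 4e^(t)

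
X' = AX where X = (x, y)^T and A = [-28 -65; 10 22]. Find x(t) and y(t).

x(t) = -3C_1e^(-3t)sin(5t) - 2C_1e^(-3t)cos(5t) - 2C_2e^(-3t)sin(5t) + 3C_2e^(-3t)cos(5t), y(t) = C_1e^(-3t)sin(5t) + C_1e^(-3t)cos(5t) + C_2e^(-3t)sin(5t) - C_2e^(-3t)cos(5t)

Coefficient matrix A = [[-28, -65], [10, 22]].
Characteristic polynomial det(A - λI) = λ^2 + 6λ + 34 = 0.
Eigenvalues λ = -3 ± 5i (complex conjugate pair).
For λ=-3+5i: an eigenvector is (-2,1) - i(-3,1) = (-2 + 3i, 1 - i).
A real fundamental pair from Re and Im of e^((-3+5i)t)v: X_1 = e^(-3t)(cos(5t)·(-2,1) + sin(5t)·(-3,1)), X_2 = e^(-3t)(sin(5t)·(-2,1) - cos(5t)·(-3,1)).
General solution: C_1X_1 + C_2X_2.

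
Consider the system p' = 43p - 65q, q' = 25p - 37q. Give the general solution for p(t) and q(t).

p(t) = 3c_1e^(3t)sin(5t) + 2c_1e^(3t)cos(5t) + 2c_2e^(3t)sin(5t) - 3c_2e^(3t)cos(5t), q(t) = 2c_1e^(3t)sin(5t) + c_1e^(3t)cos(5t) + c_2e^(3t)sin(5t) - 2c_2e^(3t)cos(5t)

Coefficient matrix A = [[43, -65], [25, -37]].
Characteristic polynomial det(A - λI) = λ^2 - 6λ + 34 = 0.
Eigenvalues λ = 3 ± 5i (complex conjugate pair).
For λ=3+5i: an eigenvector is (2,1) - i(3,2) = (2 - 3i, 1 - 2i).
A real fundamental pair from Re and Im of e^((3+5i)t)v: X_1 = e^(3t)(cos(5t)·(2,1) + sin(5t)·(3,2)), X_2 = e^(3t)(sin(5t)·(2,1) - cos(5t)·(3,2)).
General solution: c_1X_1 + c_2X_2.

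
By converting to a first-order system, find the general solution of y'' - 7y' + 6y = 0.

Let x_1 = y, x_2 = y'. Then x_1' = x_2 and x_2' = -6x_1 + 7x_2.
A = [[0,1],[-6,7]]; det(A-λI) = λ^2 - 7λ + 6.
Eigenvalues λ = 1, 6 with eigenvectors (1,1), (1,6).

y(t) = K_1e^(t) + K_2e^(6t)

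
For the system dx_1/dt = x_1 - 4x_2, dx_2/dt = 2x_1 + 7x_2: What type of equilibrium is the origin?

A = [[1,-4],[2,7]]; det(A-λI) = λ^2 - 8λ + 15.
λ = 5, 3: both positive.

unstable node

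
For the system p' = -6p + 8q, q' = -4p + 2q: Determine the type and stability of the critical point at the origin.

A = [[-6,8],[-4,2]]; det(A-λI) = λ^2 + 4λ + 20.
λ = -2 ± 4i: negative real part.

stable spiral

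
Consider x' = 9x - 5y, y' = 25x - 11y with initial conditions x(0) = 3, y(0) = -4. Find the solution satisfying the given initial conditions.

x(t) = 10e^(-t)sin(5t) + 3e^(-t)cos(5t), y(t) = 23e^(-t)sin(5t) - 4e^(-t)cos(5t)

Coefficient matrix A = [[9, -5], [25, -11]].
Characteristic polynomial det(A - λI) = λ^2 + 2λ + 26 = 0.
Eigenvalues λ = -1 ± 5i (complex conjugate pair).
For λ=-1+5i: an eigenvector is (0,1) - i(-1,-2) = (0 + i, 1 + 2i).
A real fundamental pair from Re and Im of e^((-1+5i)t)v: X_1 = e^(-t)(cos(5t)·(0,1) + sin(5t)·(-1,-2)), X_2 = e^(-t)(sin(5t)·(0,1) - cos(5t)·(-1,-2)).
General solution: c_1X_1 + c_2X_2.
Applying x(0)=3, y(0)=-4 gives c_1=-10, c_2=3.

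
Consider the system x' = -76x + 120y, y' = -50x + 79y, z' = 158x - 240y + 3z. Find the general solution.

x(t) = -3c_1e^(4t) + 8c_2e^(-t), y(t) = -2c_1e^(4t) + 5c_2e^(-t), z(t) = 6c_1e^(4t) - 16c_2e^(-t) + c_3e^(3t)

Coefficient matrix A = [[-76, 120, 0], [-50, 79, 0], [158, -240, 3]].
det(A - λI) = 0 gives eigenvalues λ = 4, -1, 3.
For λ=4: eigenvector (-3,-2,6).
For λ=-1: eigenvector (8,5,-16).
For λ=3: eigenvector (0,0,1).
General solution: c_1e^(4t)(-3,-2,6) + c_2e^(-t)(8,5,-16) + c_3e^(3t)(0,0,1).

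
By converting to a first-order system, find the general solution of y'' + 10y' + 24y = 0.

Let x_1 = y, x_2 = y'. Then x_1' = x_2 and x_2' = -24x_1 - 10x_2.
A = [[0,1],[-24,-10]]; det(A-λI) = λ^2 + 10λ + 24.
Eigenvalues λ = -4, -6 with eigenvectors (1,-4), (1,-6).

y(t) = c_1e^(-4t) + c_2e^(-6t)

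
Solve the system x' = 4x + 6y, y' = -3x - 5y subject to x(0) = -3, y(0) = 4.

x(t) = 2e^(t) - 5e^(-2t), y(t) = -e^(t) + 5e^(-2t)

Coefficient matrix A = [[4, 6], [-3, -5]].
Characteristic polynomial det(A - λI) = λ^2 + λ - 2 = 0.
Eigenvalues λ = 1, -2.
For λ=1: (A-λI) row 1 is [3, 6], so an eigenvector is (-2, 1).
For λ=-2: (A-λI) row 1 is [6, 6], so an eigenvector is (1, -1).
General solution: C_1e^(t)(-2,1) + C_2e^(-2t)(1,-1).
Applying x(0)=-3, y(0)=4 gives C_1=-1, C_2=-5.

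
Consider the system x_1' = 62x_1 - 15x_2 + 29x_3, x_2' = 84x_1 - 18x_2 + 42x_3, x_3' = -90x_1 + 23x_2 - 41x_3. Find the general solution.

Coefficient matrix A = [[62, -15, 29], [84, -18, 42], [-90, 23, -41]].
det(A - λI) = 0 gives eigenvalues λ = 4, -4, 3.
For λ=4: eigenvector (-1,0,2).
For λ=-4: eigenvector (2,3,-3).
For λ=3: eigenvector (-1,-2,1).
General solution: C_1e^(4t)(-1,0,2) + C_2e^(-4t)(2,3,-3) + C_3e^(3t)(-1,-2,1).

x_1(t) = -C_1e^(4t) + 2C_2e^(-4t) - C_3e^(3t), x_2(t) = 3C_2e^(-4t) - 2C_3e^(3t), x_3(t) = 2C_1e^(4t) - 3C_2e^(-4t) + C_3e^(3t)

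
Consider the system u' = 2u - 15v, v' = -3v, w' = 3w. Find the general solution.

u(t) = C_1e^(2t) + 3C_3e^(-3t), v(t) = C_3e^(-3t), w(t) = C_2e^(3t)

Coefficient matrix A = [[2, -15, 0], [0, -3, 0], [0, 0, 3]].
det(A - λI) = 0 gives eigenvalues λ = 2, 3, -3.
For λ=2: eigenvector (1,0,0).
For λ=3: eigenvector (0,0,1).
For λ=-3: eigenvector (3,1,0).
General solution: C_1e^(2t)(1,0,0) + C_2e^(3t)(0,0,1) + C_3e^(-3t)(3,1,0).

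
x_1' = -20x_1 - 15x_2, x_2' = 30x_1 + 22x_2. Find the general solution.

Coefficient matrix A = [[-20, -15], [30, 22]].
Characteristic polynomial det(A - λI) = λ^2 - 2λ + 10 = 0.
Eigenvalues λ = 1 ± 3i (complex conjugate pair).
For λ=1+3i: an eigenvector is (2,-3) - i(1,-1) = (2 - i, -3 + i).
A real fundamental pair from Re and Im of e^((1+3i)t)v: X_1 = e^(t)(cos(3t)·(2,-3) + sin(3t)·(1,-1)), X_2 = e^(t)(sin(3t)·(2,-3) - cos(3t)·(1,-1)).
General solution: C_1X_1 + C_2X_2.

x_1(t) = C_1e^(t)sin(3t) + 2C_1e^(t)cos(3t) + 2C_2e^(t)sin(3t) - C_2e^(t)cos(3t), x_2(t) = -C_1e^(t)sin(3t) - 3C_1e^(t)cos(3t) - 3C_2e^(t)sin(3t) + C_2e^(t)cos(3t)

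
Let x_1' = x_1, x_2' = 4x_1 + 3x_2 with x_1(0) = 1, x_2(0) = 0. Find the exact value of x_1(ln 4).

4

A = [[1,0],[4,3]]; eigenvalues λ = 1, 3.
Eigenvectors: (-1,2) for λ=1, (0,-1) for λ=3.
From the initial condition, c_1 = -1, c_2 = -2.
x_1(ln 4) = (-1)(4^1)(-1) + (-2)(4^3)(0) = 4.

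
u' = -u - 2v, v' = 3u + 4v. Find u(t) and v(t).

Coefficient matrix A = [[-1, -2], [3, 4]].
Characteristic polynomial det(A - λI) = λ^2 - 3λ + 2 = 0.
Eigenvalues λ = 2, 1.
For λ=2: (A-λI) row 1 is [-3, -2], so an eigenvector is (-2, 3).
For λ=1: (A-λI) row 1 is [-2, -2], so an eigenvector is (1, -1).
General solution: K_1e^(2t)(-2,3) + K_2e^(t)(1,-1).

u(t) = -2K_1e^(2t) + K_2e^(t), v(t) = 3K_1e^(2t) - K_2e^(t)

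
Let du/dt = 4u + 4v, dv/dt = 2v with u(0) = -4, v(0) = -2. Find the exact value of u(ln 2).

A = [[4,4],[0,2]]; eigenvalues λ = 2, 4.
Eigenvectors: (-2,1) for λ=2, (-1,0) for λ=4.
From the initial condition, c_1 = -2, c_2 = 8.
u(ln 2) = (-2)(2^2)(-2) + (8)(2^4)(-1) = -112.

-112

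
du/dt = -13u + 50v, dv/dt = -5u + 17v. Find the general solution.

Coefficient matrix A = [[-13, 50], [-5, 17]].
Characteristic polynomial det(A - λI) = λ^2 - 4λ + 29 = 0.
Eigenvalues λ = 2 ± 5i (complex conjugate pair).
For λ=2+5i: an eigenvector is (-1,0) - i(3,1) = (-1 - 3i, 0 - i).
A real fundamental pair from Re and Im of e^((2+5i)t)v: X_1 = e^(2t)(cos(5t)·(-1,0) + sin(5t)·(3,1)), X_2 = e^(2t)(sin(5t)·(-1,0) - cos(5t)·(3,1)).
General solution: c_1X_1 + c_2X_2.

u(t) = 3c_1e^(2t)sin(5t) - c_1e^(2t)cos(5t) - c_2e^(2t)sin(5t) - 3c_2e^(2t)cos(5t), v(t) = c_1e^(2t)sin(5t) - c_2e^(2t)cos(5t)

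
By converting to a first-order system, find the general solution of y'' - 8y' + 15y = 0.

Let x_1 = y, x_2 = y'. Then x_1' = x_2 and x_2' = -15x_1 + 8x_2.
A = [[0,1],[-15,8]]; det(A-λI) = λ^2 - 8λ + 15.
Eigenvalues λ = 5, 3 with eigenvectors (1,5), (1,3).

y(t) = C_1e^(5t) + C_2e^(3t)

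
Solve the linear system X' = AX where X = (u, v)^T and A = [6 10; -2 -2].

Coefficient matrix A = [[6, 10], [-2, -2]].
Characteristic polynomial det(A - λI) = λ^2 - 4λ + 8 = 0.
Eigenvalues λ = 2 ± 2i (complex conjugate pair).
For λ=2+2i: an eigenvector is (-1,0) - i(-2,1) = (-1 + 2i, 0 - i).
A real fundamental pair from Re and Im of e^((2+2i)t)v: X_1 = e^(2t)(cos(2t)·(-1,0) + sin(2t)·(-2,1)), X_2 = e^(2t)(sin(2t)·(-1,0) - cos(2t)·(-2,1)).
General solution: K_1X_1 + K_2X_2.

u(t) = -2K_1e^(2t)sin(2t) - K_1e^(2t)cos(2t) - K_2e^(2t)sin(2t) + 2K_2e^(2t)cos(2t), v(t) = K_1e^(2t)sin(2t) - K_2e^(2t)cos(2t)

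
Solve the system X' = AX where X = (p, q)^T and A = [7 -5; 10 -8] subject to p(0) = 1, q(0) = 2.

Coefficient matrix A = [[7, -5], [10, -8]].
Characteristic polynomial det(A - λI) = λ^2 + λ - 6 = 0.
Eigenvalues λ = 2, -3.
For λ=2: (A-λI) row 1 is [5, -5], so an eigenvector is (-1, -1).
For λ=-3: (A-λI) row 1 is [10, -5], so an eigenvector is (1, 2).
General solution: c_1e^(2t)(-1,-1) + c_2e^(-3t)(1,2).
Applying p(0)=1, q(0)=2 gives c_1=0, c_2=1.

p(t) = e^(-3t), q(t) = 2e^(-3t)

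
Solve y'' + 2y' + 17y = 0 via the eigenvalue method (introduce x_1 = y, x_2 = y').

y(t) = C_1e^(-t)cos(4t) + C_2e^(-t)sin(4t)

Let x_1 = y, x_2 = y'. Then x_1' = x_2 and x_2' = -17x_1 - 2x_2.
A = [[0,1],[-17,-2]]; det(A-λI) = λ^2 + 2λ + 17.
Eigenvalues λ = -1 ± 4i.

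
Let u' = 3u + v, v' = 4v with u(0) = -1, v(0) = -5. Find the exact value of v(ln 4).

-1280

A = [[3,1],[0,4]]; eigenvalues λ = 4, 3.
Eigenvectors: (-1,-1) for λ=4, (1,0) for λ=3.
From the initial condition, c_1 = 5, c_2 = 4.
v(ln 4) = (5)(4^4)(-1) + (4)(4^3)(0) = -1280.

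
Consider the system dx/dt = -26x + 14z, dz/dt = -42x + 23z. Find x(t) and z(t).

Coefficient matrix A = [[-26, 14], [-42, 23]].
Characteristic polynomial det(A - λI) = λ^2 + 3λ - 10 = 0.
Eigenvalues λ = -5, 2.
For λ=-5: (A-λI) row 1 is [-21, 14], so an eigenvector is (2, 3).
For λ=2: (A-λI) row 1 is [-28, 14], so an eigenvector is (1, 2).
General solution: c_1e^(-5t)(2,3) + c_2e^(2t)(1,2).

x(t) = 2c_1e^(-5t) + c_2e^(2t), z(t) = 3c_1e^(-5t) + 2c_2e^(2t)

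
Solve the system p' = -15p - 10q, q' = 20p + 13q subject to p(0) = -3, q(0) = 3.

Coefficient matrix A = [[-15, -10], [20, 13]].
Characteristic polynomial det(A - λI) = λ^2 + 2λ + 5 = 0.
Eigenvalues λ = -1 ± 2i (complex conjugate pair).
For λ=-1+2i: an eigenvector is (1,-1) - i(-2,3) = (1 + 2i, -1 - 3i).
A real fundamental pair from Re and Im of e^((-1+2i)t)v: X_1 = e^(-t)(cos(2t)·(1,-1) + sin(2t)·(-2,3)), X_2 = e^(-t)(sin(2t)·(1,-1) - cos(2t)·(-2,3)).
General solution: c_1X_1 + c_2X_2.
Applying p(0)=-3, q(0)=3 gives c_1=-3, c_2=0.

p(t) = 6e^(-t)sin(2t) - 3e^(-t)cos(2t), q(t) = -9e^(-t)sin(2t) + 3e^(-t)cos(2t)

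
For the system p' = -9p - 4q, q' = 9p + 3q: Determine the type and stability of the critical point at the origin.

stable improper node

A = [[-9,-4],[9,3]]; det(A-λI) = λ^2 + 6λ + 9.
repeated λ = -3 with a single eigenvector.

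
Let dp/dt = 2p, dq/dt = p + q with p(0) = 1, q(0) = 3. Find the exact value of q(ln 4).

A = [[2,0],[1,1]]; eigenvalues λ = 1, 2.
Eigenvectors: (0,-1) for λ=1, (1,1) for λ=2.
From the initial condition, c_1 = -2, c_2 = 1.
q(ln 4) = (-2)(4^1)(-1) + (1)(4^2)(1) = 24.

24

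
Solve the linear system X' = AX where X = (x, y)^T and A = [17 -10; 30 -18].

x(t) = -2C_1e^(2t) - C_2e^(-3t), y(t) = -3C_1e^(2t) - 2C_2e^(-3t)

Coefficient matrix A = [[17, -10], [30, -18]].
Characteristic polynomial det(A - λI) = λ^2 + λ - 6 = 0.
Eigenvalues λ = 2, -3.
For λ=2: (A-λI) row 1 is [15, -10], so an eigenvector is (-2, -3).
For λ=-3: (A-λI) row 1 is [20, -10], so an eigenvector is (-1, -2).
General solution: C_1e^(2t)(-2,-3) + C_2e^(-3t)(-1,-2).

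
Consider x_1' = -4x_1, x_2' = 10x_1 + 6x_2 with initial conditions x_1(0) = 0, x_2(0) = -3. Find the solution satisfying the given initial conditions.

x_1(t) = 0, x_2(t) = -3e^(6t)

Coefficient matrix A = [[-4, 0], [10, 6]].
Characteristic polynomial det(A - λI) = λ^2 - 2λ - 24 = 0.
Eigenvalues λ = 6, -4.
For λ=6: (A-λI) row 1 is [-10, 0], so an eigenvector is (0, -1).
For λ=-4: (A-λI) row 2 is [10, 10], so an eigenvector is (1, -1).
General solution: c_1e^(6t)(0,-1) + c_2e^(-4t)(1,-1).
Applying x_1(0)=0, x_2(0)=-3 gives c_1=3, c_2=0.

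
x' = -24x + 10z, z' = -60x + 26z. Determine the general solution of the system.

x(t) = c_1e^(6t) + c_2e^(-4t), z(t) = 3c_1e^(6t) + 2c_2e^(-4t)

Coefficient matrix A = [[-24, 10], [-60, 26]].
Characteristic polynomial det(A - λI) = λ^2 - 2λ - 24 = 0.
Eigenvalues λ = 6, -4.
For λ=6: (A-λI) row 1 is [-30, 10], so an eigenvector is (1, 3).
For λ=-4: (A-λI) row 1 is [-20, 10], so an eigenvector is (1, 2).
General solution: c_1e^(6t)(1,3) + c_2e^(-4t)(1,2).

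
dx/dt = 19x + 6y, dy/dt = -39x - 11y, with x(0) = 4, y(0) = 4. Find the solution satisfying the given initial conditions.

Coefficient matrix A = [[19, 6], [-39, -11]].
Characteristic polynomial det(A - λI) = λ^2 - 8λ + 25 = 0.
Eigenvalues λ = 4 ± 3i (complex conjugate pair).
For λ=4+3i: an eigenvector is (-1,2) - i(-1,3) = (-1 + i, 2 - 3i).
A real fundamental pair from Re and Im of e^((4+3i)t)v: X_1 = e^(4t)(cos(3t)·(-1,2) + sin(3t)·(-1,3)), X_2 = e^(4t)(sin(3t)·(-1,2) - cos(3t)·(-1,3)).
General solution: C_1X_1 + C_2X_2.
Applying x(0)=4, y(0)=4 gives C_1=-16, C_2=-12.

x(t) = 28e^(4t)sin(3t) + 4e^(4t)cos(3t), y(t) = -72e^(4t)sin(3t) + 4e^(4t)cos(3t)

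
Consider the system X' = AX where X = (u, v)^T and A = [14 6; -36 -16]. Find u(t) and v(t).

Coefficient matrix A = [[14, 6], [-36, -16]].
Characteristic polynomial det(A - λI) = λ^2 + 2λ - 8 = 0.
Eigenvalues λ = -4, 2.
For λ=-4: (A-λI) row 1 is [18, 6], so an eigenvector is (-1, 3).
For λ=2: (A-λI) row 1 is [12, 6], so an eigenvector is (-1, 2).
General solution: K_1e^(-4t)(-1,3) + K_2e^(2t)(-1,2).

u(t) = -K_1e^(-4t) - K_2e^(2t), v(t) = 3K_1e^(-4t) + 2K_2e^(2t)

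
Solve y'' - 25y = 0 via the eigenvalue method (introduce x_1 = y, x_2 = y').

Let x_1 = y, x_2 = y'. Then x_1' = x_2 and x_2' = 25x_1.
A = [[0,1],[25,0]]; det(A-λI) = λ^2 - 25.
Eigenvalues λ = -5, 5 with eigenvectors (1,-5), (1,5).

y(t) = C_1e^(-5t) + C_2e^(5t)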